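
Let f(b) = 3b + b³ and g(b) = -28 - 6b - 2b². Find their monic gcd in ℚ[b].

Repeated division with remainder:
  b³ + 3b = (-(1/2)b + 3/2)(-2b² - 6b - 28) + (-2b + 42)
  -2b² - 6b - 28 = (b + 24)(-2b + 42) + (-1036)
  -2b + 42 = ((1/518)b - 3/74)(-1036) + (0)
The last nonzero remainder is the constant -1036, so the polynomials are coprime and gcd = 1.

1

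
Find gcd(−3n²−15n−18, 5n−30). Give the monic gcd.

Repeated division with remainder:
  −3n²−15n−18 = (−(3/5)n−33/5)(5n−30) + (−216)
  5n−30 = (−(5/216)n+5/36)(−216) + (0)
The last nonzero remainder is the constant −216, so the polynomials are coprime and gcd = 1.

1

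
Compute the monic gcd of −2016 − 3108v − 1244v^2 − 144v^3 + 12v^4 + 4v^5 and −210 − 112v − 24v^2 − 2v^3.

21 + 7v + v^2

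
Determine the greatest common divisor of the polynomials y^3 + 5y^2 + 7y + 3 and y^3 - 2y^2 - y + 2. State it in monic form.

y + 1

By polynomial division,
  y^3 + 5y^2 + 7y + 3 = (y^3 - 2y^2 - y + 2) + (7y^2 + 8y + 1)
  y^3 - 2y^2 - y + 2 = ((1/7)y - 22/49)(7y^2 + 8y + 1) + ((120/49)y + 120/49)
  7y^2 + 8y + 1 = ((343/120)y + 49/120)((120/49)y + 120/49) + (0)
Last nonzero remainder: (120/49)y + 120/49. Dividing through by 120/49 gives the monic gcd y + 1.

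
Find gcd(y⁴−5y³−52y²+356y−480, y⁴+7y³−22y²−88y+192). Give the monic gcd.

Apply the Euclidean algorithm:
  y⁴−5y³−52y²+356y−480 = (y⁴+7y³−22y²−88y+192) + (−12y³−30y²+444y−672)
  y⁴+7y³−22y²−88y+192 = (−(1/12)y−3/8)(−12y³−30y²+444y−672) + ((15/4)y²+(45/2)y−60)
  −12y³−30y²+444y−672 = (−(16/5)y+56/5)((15/4)y²+(45/2)y−60) + (0)
Last nonzero remainder: (15/4)y²+(45/2)y−60. Dividing through by 15/4 gives the monic gcd y²+6y−16.

y²+6y−16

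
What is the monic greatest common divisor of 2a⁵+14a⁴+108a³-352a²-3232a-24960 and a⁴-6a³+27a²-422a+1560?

a³-a²+22a-312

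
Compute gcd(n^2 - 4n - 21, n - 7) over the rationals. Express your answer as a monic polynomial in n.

By polynomial division,
  n^2 - 4n - 21 = (n + 3)(n - 7) + (0)
The last nonzero remainder n - 7 is already monic.

n - 7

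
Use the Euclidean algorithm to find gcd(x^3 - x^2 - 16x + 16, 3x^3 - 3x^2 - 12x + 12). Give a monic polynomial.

x - 1

Euclidean algorithm in ℚ[x]:
  x^3 - x^2 - 16x + 16 = (1/3)(3x^3 - 3x^2 - 12x + 12) + (-12x + 12)
  3x^3 - 3x^2 - 12x + 12 = (-(1/4)x^2 + 1)(-12x + 12) + (0)
Last nonzero remainder: -12x + 12. Dividing through by -12 gives the monic gcd x - 1.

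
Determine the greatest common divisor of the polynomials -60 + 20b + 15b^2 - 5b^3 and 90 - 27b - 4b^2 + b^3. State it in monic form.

By polynomial division,
  -5b^3 + 15b^2 + 20b - 60 = (-5)(b^3 - 4b^2 - 27b + 90) + (-5b^2 - 115b + 390)
  b^3 - 4b^2 - 27b + 90 = (-(1/5)b + 27/5)(-5b^2 - 115b + 390) + (672b - 2016)
  -5b^2 - 115b + 390 = (-(5/672)b - 65/336)(672b - 2016) + (0)
Last nonzero remainder: 672b - 2016. Dividing through by 672 gives the monic gcd b - 3.

-3 + b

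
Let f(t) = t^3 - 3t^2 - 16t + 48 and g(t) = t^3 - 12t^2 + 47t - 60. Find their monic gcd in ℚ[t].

t^2 - 7t + 12

By polynomial division,
  t^3 - 3t^2 - 16t + 48 = (t^3 - 12t^2 + 47t - 60) + (9t^2 - 63t + 108)
  t^3 - 12t^2 + 47t - 60 = ((1/9)t - 5/9)(9t^2 - 63t + 108) + (0)
Last nonzero remainder: 9t^2 - 63t + 108. Dividing through by 9 gives the monic gcd t^2 - 7t + 12.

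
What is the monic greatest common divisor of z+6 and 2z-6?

Repeated division with remainder:
  z+6 = (1/2)(2z-6) + (9)
  2z-6 = ((2/9)z-2/3)(9) + (0)
The last nonzero remainder is the constant 9, so the polynomials are coprime and gcd = 1.

1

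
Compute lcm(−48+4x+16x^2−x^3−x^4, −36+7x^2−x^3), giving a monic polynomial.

−288+72x+92x^2−22x^3−5x^4+x^5

Euclidean algorithm in ℚ[x]:
  −x^4−x^3+16x^2+4x−48 = (x+8)(−x^3+7x^2−36) + (−40x^2+40x+240)
  −x^3+7x^2−36 = ((1/40)x−3/20)(−40x^2+40x+240) + (0)
Last nonzero remainder: −40x^2+40x+240. Dividing through by −40 gives the monic gcd x^2−x−6.
Then lcm(f, g) = f·g / gcd(f, g); expanding and making the result monic gives the answer.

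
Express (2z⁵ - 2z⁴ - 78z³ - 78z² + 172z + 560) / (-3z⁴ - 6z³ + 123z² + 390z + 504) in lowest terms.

Euclidean algorithm in ℚ[z]:
  2z⁵ - 2z⁴ - 78z³ - 78z² + 172z + 560 = (-(2/3)z + 2)(-3z⁴ - 6z³ + 123z² + 390z + 504) + (16z³ - 64z² - 272z - 448)
  -3z⁴ - 6z³ + 123z² + 390z + 504 = (-(3/16)z - 9/8)(16z³ - 64z² - 272z - 448) + (0)
Last nonzero remainder: 16z³ - 64z² - 272z - 448. Dividing through by 16 gives the monic gcd z³ - 4z² - 17z - 28.
Cancel z³ - 4z² - 17z - 28 from numerator and denominator to get the reduced form.

(-2z² - 6z + 20)/(3z + 18)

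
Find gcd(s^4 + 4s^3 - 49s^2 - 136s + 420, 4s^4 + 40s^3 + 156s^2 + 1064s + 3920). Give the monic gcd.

s^2 + 12s + 35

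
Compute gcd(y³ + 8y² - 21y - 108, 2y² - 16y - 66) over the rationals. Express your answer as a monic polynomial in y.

y + 3

Apply the Euclidean algorithm:
  y³ + 8y² - 21y - 108 = ((1/2)y + 8)(2y² - 16y - 66) + (140y + 420)
  2y² - 16y - 66 = ((1/70)y - 11/70)(140y + 420) + (0)
Last nonzero remainder: 140y + 420. Dividing through by 140 gives the monic gcd y + 3.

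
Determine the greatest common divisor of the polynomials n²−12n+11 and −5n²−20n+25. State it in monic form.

Repeated division with remainder:
  n²−12n+11 = (−1/5)(−5n²−20n+25) + (−16n+16)
  −5n²−20n+25 = ((5/16)n+25/16)(−16n+16) + (0)
Last nonzero remainder: −16n+16. Dividing through by −16 gives the monic gcd n−1.

n−1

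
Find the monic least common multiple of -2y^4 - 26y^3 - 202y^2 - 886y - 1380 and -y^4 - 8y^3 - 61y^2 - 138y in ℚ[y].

y^5 + 13y^4 + 101y^3 + 443y^2 + 690y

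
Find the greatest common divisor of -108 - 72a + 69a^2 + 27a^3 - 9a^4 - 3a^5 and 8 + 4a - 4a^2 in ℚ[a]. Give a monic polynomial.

-2 - a + a^2

Repeated division with remainder:
  -3a^5 - 9a^4 + 27a^3 + 69a^2 - 72a - 108 = ((3/4)a^3 + 3a^2 - (9/4)a - 27/2)(-4a^2 + 4a + 8) + (0)
Last nonzero remainder: -4a^2 + 4a + 8. Dividing through by -4 gives the monic gcd a^2 - a - 2.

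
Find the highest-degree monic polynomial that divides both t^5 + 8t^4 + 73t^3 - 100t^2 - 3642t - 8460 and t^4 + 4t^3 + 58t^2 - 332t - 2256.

t^3 + 58t - 564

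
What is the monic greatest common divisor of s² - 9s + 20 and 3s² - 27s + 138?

1

Euclidean algorithm in ℚ[s]:
  s² - 9s + 20 = (1/3)(3s² - 27s + 138) + (-26)
  3s² - 27s + 138 = (-(3/26)s² + (27/26)s - 69/13)(-26) + (0)
The last nonzero remainder is the constant -26, so the polynomials are coprime and gcd = 1.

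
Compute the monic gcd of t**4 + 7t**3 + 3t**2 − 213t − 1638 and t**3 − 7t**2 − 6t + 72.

t − 6

Apply the Euclidean algorithm:
  t**4 + 7t**3 + 3t**2 − 213t − 1638 = (t + 14)(t**3 − 7t**2 − 6t + 72) + (107t**2 − 201t − 2646)
  t**3 − 7t**2 − 6t + 72 = ((1/107)t − 548/11449)(107t**2 − 201t − 2646) + ((104280/11449)t − 625680/11449)
  107t**2 − 201t − 2646 = ((1225043/104280)t + 1683003/34760)((104280/11449)t − 625680/11449) + (0)
Last nonzero remainder: (104280/11449)t − 625680/11449. Dividing through by 104280/11449 gives the monic gcd t − 6.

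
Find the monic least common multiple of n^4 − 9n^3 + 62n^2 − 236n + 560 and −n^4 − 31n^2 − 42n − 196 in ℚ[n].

n^6 − 7n^5 + 51n^4 − 175n^3 + 522n^2 − 532n + 3920

Euclidean algorithm in ℚ[n]:
  n^4 − 9n^3 + 62n^2 − 236n + 560 = (−1)(−n^4 − 31n^2 − 42n − 196) + (−9n^3 + 31n^2 − 278n + 364)
  −n^4 − 31n^2 − 42n − 196 = ((1/9)n + 31/81)(−9n^3 + 31n^2 − 278n + 364) + (−(970/81)n^2 + (1940/81)n − 27160/81)
  −9n^3 + 31n^2 − 278n + 364 = ((729/970)n − 1053/970)(−(970/81)n^2 + (1940/81)n − 27160/81) + (0)
Last nonzero remainder: −(970/81)n^2 + (1940/81)n − 27160/81. Dividing through by −970/81 gives the monic gcd n^2 − 2n + 28.
Then lcm(f, g) = f·g / gcd(f, g); expanding and making the result monic gives the answer.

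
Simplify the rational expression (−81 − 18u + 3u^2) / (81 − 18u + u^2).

Euclidean algorithm in ℚ[u]:
  3u^2 − 18u − 81 = (3)(u^2 − 18u + 81) + (36u − 324)
  u^2 − 18u + 81 = ((1/36)u − 1/4)(36u − 324) + (0)
Last nonzero remainder: 36u − 324. Dividing through by 36 gives the monic gcd u − 9.
Cancel u − 9 from numerator and denominator to get the reduced form.

(9 + 3u)/(−9 + u)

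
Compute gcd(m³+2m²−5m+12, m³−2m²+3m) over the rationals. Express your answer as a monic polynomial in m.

m²−2m+3

Apply the Euclidean algorithm:
  m³+2m²−5m+12 = (m³−2m²+3m) + (4m²−8m+12)
  m³−2m²+3m = ((1/4)m)(4m²−8m+12) + (0)
Last nonzero remainder: 4m²−8m+12. Dividing through by 4 gives the monic gcd m²−2m+3.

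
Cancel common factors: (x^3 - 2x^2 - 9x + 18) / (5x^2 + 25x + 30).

By polynomial division,
  x^3 - 2x^2 - 9x + 18 = ((1/5)x - 7/5)(5x^2 + 25x + 30) + (20x + 60)
  5x^2 + 25x + 30 = ((1/4)x + 1/2)(20x + 60) + (0)
Last nonzero remainder: 20x + 60. Dividing through by 20 gives the monic gcd x + 3.
Cancel x + 3 from numerator and denominator to get the reduced form.

(x^2 - 5x + 6)/(5x + 10)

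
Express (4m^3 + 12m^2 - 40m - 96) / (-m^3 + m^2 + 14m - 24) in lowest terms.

Apply the Euclidean algorithm:
  4m^3 + 12m^2 - 40m - 96 = (-4)(-m^3 + m^2 + 14m - 24) + (16m^2 + 16m - 192)
  -m^3 + m^2 + 14m - 24 = (-(1/16)m + 1/8)(16m^2 + 16m - 192) + (0)
Last nonzero remainder: 16m^2 + 16m - 192. Dividing through by 16 gives the monic gcd m^2 + m - 12.
Cancel m^2 + m - 12 from numerator and denominator to get the reduced form.

(-4m - 8)/(m - 2)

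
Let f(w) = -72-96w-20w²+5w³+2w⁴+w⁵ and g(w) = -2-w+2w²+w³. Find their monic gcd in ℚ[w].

2+3w+w²

Apply the Euclidean algorithm:
  w⁵+2w⁴+5w³-20w²-96w-72 = (w²+6)(w³+2w²-w-2) + (-30w²-90w-60)
  w³+2w²-w-2 = (-(1/30)w+1/30)(-30w²-90w-60) + (0)
Last nonzero remainder: -30w²-90w-60. Dividing through by -30 gives the monic gcd w²+3w+2.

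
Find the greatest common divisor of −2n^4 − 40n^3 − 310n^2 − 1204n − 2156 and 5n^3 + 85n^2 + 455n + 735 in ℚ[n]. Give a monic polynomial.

By polynomial division,
  −2n^4 − 40n^3 − 310n^2 − 1204n − 2156 = (−(2/5)n − 6/5)(5n^3 + 85n^2 + 455n + 735) + (−26n^2 − 364n − 1274)
  5n^3 + 85n^2 + 455n + 735 = (−(5/26)n − 15/26)(−26n^2 − 364n − 1274) + (0)
Last nonzero remainder: −26n^2 − 364n − 1274. Dividing through by −26 gives the monic gcd n^2 + 14n + 49.

n^2 + 14n + 49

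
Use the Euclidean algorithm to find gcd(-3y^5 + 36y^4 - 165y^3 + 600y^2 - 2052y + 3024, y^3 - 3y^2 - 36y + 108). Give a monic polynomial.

y^2 - 9y + 18

By polynomial division,
  -3y^5 + 36y^4 - 165y^3 + 600y^2 - 2052y + 3024 = (-3y^2 + 27y - 192)(y^3 - 3y^2 - 36y + 108) + (1320y^2 - 11880y + 23760)
  y^3 - 3y^2 - 36y + 108 = ((1/1320)y + 1/220)(1320y^2 - 11880y + 23760) + (0)
Last nonzero remainder: 1320y^2 - 11880y + 23760. Dividing through by 1320 gives the monic gcd y^2 - 9y + 18.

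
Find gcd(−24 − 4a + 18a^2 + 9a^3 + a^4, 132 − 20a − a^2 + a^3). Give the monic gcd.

6 + a

Repeated division with remainder:
  a^4 + 9a^3 + 18a^2 − 4a − 24 = (a + 10)(a^3 − a^2 − 20a + 132) + (48a^2 + 64a − 1344)
  a^3 − a^2 − 20a + 132 = ((1/48)a − 7/144)(48a^2 + 64a − 1344) + ((100/9)a + 200/3)
  48a^2 + 64a − 1344 = ((108/25)a − 504/25)((100/9)a + 200/3) + (0)
Last nonzero remainder: (100/9)a + 200/3. Dividing through by 100/9 gives the monic gcd a + 6.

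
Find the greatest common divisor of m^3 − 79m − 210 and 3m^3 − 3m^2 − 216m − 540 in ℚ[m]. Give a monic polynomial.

Apply the Euclidean algorithm:
  m^3 − 79m − 210 = (1/3)(3m^3 − 3m^2 − 216m − 540) + (m^2 − 7m − 30)
  3m^3 − 3m^2 − 216m − 540 = (3m + 18)(m^2 − 7m − 30) + (0)
The last nonzero remainder m^2 − 7m − 30 is already monic.

m^2 − 7m − 30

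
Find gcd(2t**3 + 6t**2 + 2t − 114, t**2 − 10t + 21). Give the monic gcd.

Repeated division with remainder:
  2t**3 + 6t**2 + 2t − 114 = (2t + 26)(t**2 − 10t + 21) + (220t − 660)
  t**2 − 10t + 21 = ((1/220)t − 7/220)(220t − 660) + (0)
Last nonzero remainder: 220t − 660. Dividing through by 220 gives the monic gcd t − 3.

t − 3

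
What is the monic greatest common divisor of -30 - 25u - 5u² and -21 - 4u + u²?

Apply the Euclidean algorithm:
  -5u² - 25u - 30 = (-5)(u² - 4u - 21) + (-45u - 135)
  u² - 4u - 21 = (-(1/45)u + 7/45)(-45u - 135) + (0)
Last nonzero remainder: -45u - 135. Dividing through by -45 gives the monic gcd u + 3.

3 + u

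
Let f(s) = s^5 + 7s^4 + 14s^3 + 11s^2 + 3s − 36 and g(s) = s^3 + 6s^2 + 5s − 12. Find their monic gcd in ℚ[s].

s^3 + 6s^2 + 5s − 12

By polynomial division,
  s^5 + 7s^4 + 14s^3 + 11s^2 + 3s − 36 = (s^2 + s + 3)(s^3 + 6s^2 + 5s − 12) + (0)
The last nonzero remainder s^3 + 6s^2 + 5s − 12 is already monic.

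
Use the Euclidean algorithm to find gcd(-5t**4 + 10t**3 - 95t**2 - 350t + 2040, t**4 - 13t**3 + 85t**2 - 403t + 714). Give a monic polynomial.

Repeated division with remainder:
  -5t**4 + 10t**3 - 95t**2 - 350t + 2040 = (-5)(t**4 - 13t**3 + 85t**2 - 403t + 714) + (-55t**3 + 330t**2 - 2365t + 5610)
  t**4 - 13t**3 + 85t**2 - 403t + 714 = (-(1/55)t + 7/55)(-55t**3 + 330t**2 - 2365t + 5610) + (0)
Last nonzero remainder: -55t**3 + 330t**2 - 2365t + 5610. Dividing through by -55 gives the monic gcd t**3 - 6t**2 + 43t - 102.

t**3 - 6t**2 + 43t - 102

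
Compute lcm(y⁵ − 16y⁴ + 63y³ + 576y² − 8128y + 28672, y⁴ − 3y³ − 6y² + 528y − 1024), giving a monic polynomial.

Repeated division with remainder:
  y⁵ − 16y⁴ + 63y³ + 576y² − 8128y + 28672 = (y − 13)(y⁴ − 3y³ − 6y² + 528y − 1024) + (30y³ − 30y² − 240y + 15360)
  y⁴ − 3y³ − 6y² + 528y − 1024 = ((1/30)y − 1/15)(30y³ − 30y² − 240y + 15360) + (0)
Last nonzero remainder: 30y³ − 30y² − 240y + 15360. Dividing through by 30 gives the monic gcd y³ − y² − 8y + 512.
Then lcm(f, g) = f·g / gcd(f, g); expanding and making the result monic gives the answer.

y⁶ − 18y⁵ + 95y⁴ + 450y³ − 9280y² + 44928y − 57344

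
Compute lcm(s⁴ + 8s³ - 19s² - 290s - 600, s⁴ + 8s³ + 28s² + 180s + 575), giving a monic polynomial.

Apply the Euclidean algorithm:
  s⁴ + 8s³ - 19s² - 290s - 600 = (s⁴ + 8s³ + 28s² + 180s + 575) + (-47s² - 470s - 1175)
  s⁴ + 8s³ + 28s² + 180s + 575 = (-(1/47)s² + (2/47)s - 23/47)(-47s² - 470s - 1175) + (0)
Last nonzero remainder: -47s² - 470s - 1175. Dividing through by -47 gives the monic gcd s² + 10s + 25.
Then lcm(f, g) = f·g / gcd(f, g); expanding and making the result monic gives the answer.

s⁶ + 6s⁵ - 12s⁴ - 68s³ - 457s² - 5470s - 13800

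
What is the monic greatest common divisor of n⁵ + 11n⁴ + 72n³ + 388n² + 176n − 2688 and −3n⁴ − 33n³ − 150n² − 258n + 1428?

n² + 5n − 14

Euclidean algorithm in ℚ[n]:
  n⁵ + 11n⁴ + 72n³ + 388n² + 176n − 2688 = (−(1/3)n)(−3n⁴ − 33n³ − 150n² − 258n + 1428) + (22n³ + 302n² + 652n − 2688)
  −3n⁴ − 33n³ − 150n² − 258n + 1428 = (−(3/22)n + 45/121)(22n³ + 302n² + 652n − 2688) + (−(20982/121)n² − (104910/121)n + 293748/121)
  22n³ + 302n² + 652n − 2688 = (−(1331/10491)n − 3872/3497)(−(20982/121)n² − (104910/121)n + 293748/121) + (0)
Last nonzero remainder: −(20982/121)n² − (104910/121)n + 293748/121. Dividing through by −20982/121 gives the monic gcd n² + 5n − 14.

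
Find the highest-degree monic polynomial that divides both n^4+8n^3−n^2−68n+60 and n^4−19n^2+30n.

n^2+3n−10

By polynomial division,
  n^4+8n^3−n^2−68n+60 = (n^4−19n^2+30n) + (8n^3+18n^2−98n+60)
  n^4−19n^2+30n = ((1/8)n−9/32)(8n^3+18n^2−98n+60) + (−(27/16)n^2−(81/16)n+135/8)
  8n^3+18n^2−98n+60 = (−(128/27)n+32/9)(−(27/16)n^2−(81/16)n+135/8) + (0)
Last nonzero remainder: −(27/16)n^2−(81/16)n+135/8. Dividing through by −27/16 gives the monic gcd n^2+3n−10.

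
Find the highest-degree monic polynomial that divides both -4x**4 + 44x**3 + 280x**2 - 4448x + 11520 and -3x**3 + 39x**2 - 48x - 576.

Repeated division with remainder:
  -4x**4 + 44x**3 + 280x**2 - 4448x + 11520 = ((4/3)x + 8/3)(-3x**3 + 39x**2 - 48x - 576) + (240x**2 - 3552x + 13056)
  -3x**3 + 39x**2 - 48x - 576 = (-(1/80)x - 9/400)(240x**2 - 3552x + 13056) + ((882/25)x - 7056/25)
  240x**2 - 3552x + 13056 = ((1000/147)x - 6800/147)((882/25)x - 7056/25) + (0)
Last nonzero remainder: (882/25)x - 7056/25. Dividing through by 882/25 gives the monic gcd x - 8.

x - 8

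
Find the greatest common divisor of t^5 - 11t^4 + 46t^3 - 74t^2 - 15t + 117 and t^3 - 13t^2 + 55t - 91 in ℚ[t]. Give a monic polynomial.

t^2 - 6t + 13

Repeated division with remainder:
  t^5 - 11t^4 + 46t^3 - 74t^2 - 15t + 117 = (t^2 + 2t + 17)(t^3 - 13t^2 + 55t - 91) + (128t^2 - 768t + 1664)
  t^3 - 13t^2 + 55t - 91 = ((1/128)t - 7/128)(128t^2 - 768t + 1664) + (0)
Last nonzero remainder: 128t^2 - 768t + 1664. Dividing through by 128 gives the monic gcd t^2 - 6t + 13.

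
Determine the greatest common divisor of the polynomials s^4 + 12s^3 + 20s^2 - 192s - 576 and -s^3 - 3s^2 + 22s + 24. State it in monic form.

s^2 + 2s - 24

Repeated division with remainder:
  s^4 + 12s^3 + 20s^2 - 192s - 576 = (-s - 9)(-s^3 - 3s^2 + 22s + 24) + (15s^2 + 30s - 360)
  -s^3 - 3s^2 + 22s + 24 = (-(1/15)s - 1/15)(15s^2 + 30s - 360) + (0)
Last nonzero remainder: 15s^2 + 30s - 360. Dividing through by 15 gives the monic gcd s^2 + 2s - 24.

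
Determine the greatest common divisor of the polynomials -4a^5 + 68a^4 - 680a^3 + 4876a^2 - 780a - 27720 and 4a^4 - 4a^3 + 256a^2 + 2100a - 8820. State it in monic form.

a^3 - 8a^2 + 120a - 315

Euclidean algorithm in ℚ[a]:
  -4a^5 + 68a^4 - 680a^3 + 4876a^2 - 780a - 27720 = (-a + 16)(4a^4 - 4a^3 + 256a^2 + 2100a - 8820) + (-360a^3 + 2880a^2 - 43200a + 113400)
  4a^4 - 4a^3 + 256a^2 + 2100a - 8820 = (-(1/90)a - 7/90)(-360a^3 + 2880a^2 - 43200a + 113400) + (0)
Last nonzero remainder: -360a^3 + 2880a^2 - 43200a + 113400. Dividing through by -360 gives the monic gcd a^3 - 8a^2 + 120a - 315.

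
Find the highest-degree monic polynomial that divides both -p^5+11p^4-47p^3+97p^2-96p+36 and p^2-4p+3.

p^2-4p+3

Apply the Euclidean algorithm:
  -p^5+11p^4-47p^3+97p^2-96p+36 = (-p^3+7p^2-16p+12)(p^2-4p+3) + (0)
The last nonzero remainder p^2-4p+3 is already monic.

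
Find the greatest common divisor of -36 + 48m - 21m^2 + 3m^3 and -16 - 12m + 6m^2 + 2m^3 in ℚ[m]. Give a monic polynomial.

-2 + m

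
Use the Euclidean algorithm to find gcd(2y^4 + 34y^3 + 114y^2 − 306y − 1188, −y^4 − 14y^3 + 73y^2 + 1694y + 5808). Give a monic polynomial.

Repeated division with remainder:
  2y^4 + 34y^3 + 114y^2 − 306y − 1188 = (−2)(−y^4 − 14y^3 + 73y^2 + 1694y + 5808) + (6y^3 + 260y^2 + 3082y + 10428)
  −y^4 − 14y^3 + 73y^2 + 1694y + 5808 = (−(1/6)y + 44/9)(6y^3 + 260y^2 + 3082y + 10428) + (−(6160/9)y^2 − (104720/9)y − 135520/3)
  6y^3 + 260y^2 + 3082y + 10428 = (−(27/3080)y − 711/3080)(−(6160/9)y^2 − (104720/9)y − 135520/3) + (0)
Last nonzero remainder: −(6160/9)y^2 − (104720/9)y − 135520/3. Dividing through by −6160/9 gives the monic gcd y^2 + 17y + 66.

y^2 + 17y + 66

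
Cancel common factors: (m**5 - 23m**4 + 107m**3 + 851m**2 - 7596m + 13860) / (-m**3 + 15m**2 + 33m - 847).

Repeated division with remainder:
  m**5 - 23m**4 + 107m**3 + 851m**2 - 7596m + 13860 = (-m**2 + 8m - 20)(-m**3 + 15m**2 + 33m - 847) + (40m**2 - 160m - 3080)
  -m**3 + 15m**2 + 33m - 847 = (-(1/40)m + 11/40)(40m**2 - 160m - 3080) + (0)
Last nonzero remainder: 40m**2 - 160m - 3080. Dividing through by 40 gives the monic gcd m**2 - 4m - 77.
Cancel m**2 - 4m - 77 from numerator and denominator to get the reduced form.

(-m**3 + 19m**2 - 108m + 180)/(m - 11)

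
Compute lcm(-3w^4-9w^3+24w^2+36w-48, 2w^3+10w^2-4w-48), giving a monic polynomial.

Repeated division with remainder:
  -3w^4-9w^3+24w^2+36w-48 = (-(3/2)w+3)(2w^3+10w^2-4w-48) + (-12w^2-24w+96)
  2w^3+10w^2-4w-48 = (-(1/6)w-1/2)(-12w^2-24w+96) + (0)
Last nonzero remainder: -12w^2-24w+96. Dividing through by -12 gives the monic gcd w^2+2w-8.
Then lcm(f, g) = f·g / gcd(f, g); expanding and making the result monic gives the answer.

w^5+6w^4+w^3-36w^2-20w+48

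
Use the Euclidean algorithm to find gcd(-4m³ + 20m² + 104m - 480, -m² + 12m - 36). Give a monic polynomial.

Euclidean algorithm in ℚ[m]:
  -4m³ + 20m² + 104m - 480 = (4m + 28)(-m² + 12m - 36) + (-88m + 528)
  -m² + 12m - 36 = ((1/88)m - 3/44)(-88m + 528) + (0)
Last nonzero remainder: -88m + 528. Dividing through by -88 gives the monic gcd m - 6.

m - 6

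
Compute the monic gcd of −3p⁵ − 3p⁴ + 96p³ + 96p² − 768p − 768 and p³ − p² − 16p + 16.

Repeated division with remainder:
  −3p⁵ − 3p⁴ + 96p³ + 96p² − 768p − 768 = (−3p² − 6p + 42)(p³ − p² − 16p + 16) + (90p² − 1440)
  p³ − p² − 16p + 16 = ((1/90)p − 1/90)(90p² − 1440) + (0)
Last nonzero remainder: 90p² − 1440. Dividing through by 90 gives the monic gcd p² − 16.

p² − 16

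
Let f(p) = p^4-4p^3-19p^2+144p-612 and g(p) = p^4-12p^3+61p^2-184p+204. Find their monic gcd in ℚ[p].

p^3-10p^2+41p-102

Repeated division with remainder:
  p^4-4p^3-19p^2+144p-612 = (p^4-12p^3+61p^2-184p+204) + (8p^3-80p^2+328p-816)
  p^4-12p^3+61p^2-184p+204 = ((1/8)p-1/4)(8p^3-80p^2+328p-816) + (0)
Last nonzero remainder: 8p^3-80p^2+328p-816. Dividing through by 8 gives the monic gcd p^3-10p^2+41p-102.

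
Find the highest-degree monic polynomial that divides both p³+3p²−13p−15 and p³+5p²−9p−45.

Repeated division with remainder:
  p³+3p²−13p−15 = (p³+5p²−9p−45) + (−2p²−4p+30)
  p³+5p²−9p−45 = (−(1/2)p−3/2)(−2p²−4p+30) + (0)
Last nonzero remainder: −2p²−4p+30. Dividing through by −2 gives the monic gcd p²+2p−15.

p²+2p−15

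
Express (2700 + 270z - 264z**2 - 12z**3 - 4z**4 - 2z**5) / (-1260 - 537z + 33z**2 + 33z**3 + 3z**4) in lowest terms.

(180 - 78z + 12z**2 - 2z**3)/(-84 + 9z + 3z**2)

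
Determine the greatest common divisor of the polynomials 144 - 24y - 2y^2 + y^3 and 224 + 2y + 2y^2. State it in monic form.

1

Apply the Euclidean algorithm:
  y^3 - 2y^2 - 24y + 144 = ((1/2)y - 3/2)(2y^2 + 2y + 224) + (-133y + 480)
  2y^2 + 2y + 224 = (-(2/133)y - 1226/17689)(-133y + 480) + (4550816/17689)
  -133y + 480 = (-(2352637/4550816)y + 265335/142213)(4550816/17689) + (0)
The last nonzero remainder is the constant 4550816/17689, so the polynomials are coprime and gcd = 1.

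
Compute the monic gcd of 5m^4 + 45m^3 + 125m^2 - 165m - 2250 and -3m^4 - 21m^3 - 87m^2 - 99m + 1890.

Euclidean algorithm in ℚ[m]:
  5m^4 + 45m^3 + 125m^2 - 165m - 2250 = (-5/3)(-3m^4 - 21m^3 - 87m^2 - 99m + 1890) + (10m^3 - 20m^2 - 330m + 900)
  -3m^4 - 21m^3 - 87m^2 - 99m + 1890 = (-(3/10)m - 27/10)(10m^3 - 20m^2 - 330m + 900) + (-240m^2 - 720m + 4320)
  10m^3 - 20m^2 - 330m + 900 = (-(1/24)m + 5/24)(-240m^2 - 720m + 4320) + (0)
Last nonzero remainder: -240m^2 - 720m + 4320. Dividing through by -240 gives the monic gcd m^2 + 3m - 18.

m^2 + 3m - 18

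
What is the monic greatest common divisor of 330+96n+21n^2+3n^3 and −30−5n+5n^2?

1

Apply the Euclidean algorithm:
  3n^3+21n^2+96n+330 = ((3/5)n+24/5)(5n^2−5n−30) + (138n+474)
  5n^2−5n−30 = ((5/138)n−85/529)(138n+474) + (24420/529)
  138n+474 = ((12167/4070)n+41791/4070)(24420/529) + (0)
The last nonzero remainder is the constant 24420/529, so the polynomials are coprime and gcd = 1.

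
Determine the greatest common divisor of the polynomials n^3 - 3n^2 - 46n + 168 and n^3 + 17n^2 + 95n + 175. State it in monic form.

n + 7

Repeated division with remainder:
  n^3 - 3n^2 - 46n + 168 = (n^3 + 17n^2 + 95n + 175) + (-20n^2 - 141n - 7)
  n^3 + 17n^2 + 95n + 175 = (-(1/20)n - 199/400)(-20n^2 - 141n - 7) + ((9801/400)n + 68607/400)
  -20n^2 - 141n - 7 = (-(8000/9801)n - 400/9801)((9801/400)n + 68607/400) + (0)
Last nonzero remainder: (9801/400)n + 68607/400. Dividing through by 9801/400 gives the monic gcd n + 7.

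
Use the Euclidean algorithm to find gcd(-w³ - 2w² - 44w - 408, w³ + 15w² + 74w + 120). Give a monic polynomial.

w + 6

By polynomial division,
  -w³ - 2w² - 44w - 408 = (-1)(w³ + 15w² + 74w + 120) + (13w² + 30w - 288)
  w³ + 15w² + 74w + 120 = ((1/13)w + 165/169)(13w² + 30w - 288) + ((11300/169)w + 67800/169)
  13w² + 30w - 288 = ((2197/11300)w - 2028/2825)((11300/169)w + 67800/169) + (0)
Last nonzero remainder: (11300/169)w + 67800/169. Dividing through by 11300/169 gives the monic gcd w + 6.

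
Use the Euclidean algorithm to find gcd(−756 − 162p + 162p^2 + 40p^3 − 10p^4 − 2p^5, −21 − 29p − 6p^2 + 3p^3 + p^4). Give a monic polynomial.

−21 − 8p + 2p^2 + p^3

Repeated division with remainder:
  −2p^5 − 10p^4 + 40p^3 + 162p^2 − 162p − 756 = (−2p − 4)(p^4 + 3p^3 − 6p^2 − 29p − 21) + (40p^3 + 80p^2 − 320p − 840)
  p^4 + 3p^3 − 6p^2 − 29p − 21 = ((1/40)p + 1/40)(40p^3 + 80p^2 − 320p − 840) + (0)
Last nonzero remainder: 40p^3 + 80p^2 − 320p − 840. Dividing through by 40 gives the monic gcd p^3 + 2p^2 − 8p − 21.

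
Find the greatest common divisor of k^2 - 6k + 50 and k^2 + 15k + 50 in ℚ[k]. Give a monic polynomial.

1

Apply the Euclidean algorithm:
  k^2 - 6k + 50 = (k^2 + 15k + 50) + (-21k)
  k^2 + 15k + 50 = (-(1/21)k - 5/7)(-21k) + (50)
  -21k = (-(21/50)k)(50) + (0)
The last nonzero remainder is the constant 50, so the polynomials are coprime and gcd = 1.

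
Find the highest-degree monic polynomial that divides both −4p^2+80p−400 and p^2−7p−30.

p−10

Repeated division with remainder:
  −4p^2+80p−400 = (−4)(p^2−7p−30) + (52p−520)
  p^2−7p−30 = ((1/52)p+3/52)(52p−520) + (0)
Last nonzero remainder: 52p−520. Dividing through by 52 gives the monic gcd p−10.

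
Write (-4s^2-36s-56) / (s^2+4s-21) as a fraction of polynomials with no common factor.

(-4s-8)/(s-3)

Apply the Euclidean algorithm:
  -4s^2-36s-56 = (-4)(s^2+4s-21) + (-20s-140)
  s^2+4s-21 = (-(1/20)s+3/20)(-20s-140) + (0)
Last nonzero remainder: -20s-140. Dividing through by -20 gives the monic gcd s+7.
Cancel s+7 from numerator and denominator to get the reduced form.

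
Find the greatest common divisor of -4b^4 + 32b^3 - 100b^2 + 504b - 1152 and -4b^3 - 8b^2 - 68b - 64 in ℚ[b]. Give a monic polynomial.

b^2 + b + 16

By polynomial division,
  -4b^4 + 32b^3 - 100b^2 + 504b - 1152 = (b - 10)(-4b^3 - 8b^2 - 68b - 64) + (-112b^2 - 112b - 1792)
  -4b^3 - 8b^2 - 68b - 64 = ((1/28)b + 1/28)(-112b^2 - 112b - 1792) + (0)
Last nonzero remainder: -112b^2 - 112b - 1792. Dividing through by -112 gives the monic gcd b^2 + b + 16.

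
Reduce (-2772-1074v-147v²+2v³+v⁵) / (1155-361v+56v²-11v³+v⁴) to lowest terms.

Repeated division with remainder:
  v⁵+2v³-147v²-1074v-2772 = (v+11)(v⁴-11v³+56v²-361v+1155) + (67v³-402v²+1742v-15477)
  v⁴-11v³+56v²-361v+1155 = ((1/67)v-5/67)(67v³-402v²+1742v-15477) + (0)
Last nonzero remainder: 67v³-402v²+1742v-15477. Dividing through by 67 gives the monic gcd v³-6v²+26v-231.
Cancel v³-6v²+26v-231 from numerator and denominator to get the reduced form.

(12+6v+v²)/(-5+v)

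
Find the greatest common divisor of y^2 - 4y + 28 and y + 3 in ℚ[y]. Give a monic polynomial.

1

Apply the Euclidean algorithm:
  y^2 - 4y + 28 = (y - 7)(y + 3) + (49)
  y + 3 = ((1/49)y + 3/49)(49) + (0)
The last nonzero remainder is the constant 49, so the polynomials are coprime and gcd = 1.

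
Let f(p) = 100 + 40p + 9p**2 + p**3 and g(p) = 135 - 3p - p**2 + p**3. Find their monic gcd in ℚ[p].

Apply the Euclidean algorithm:
  p**3 + 9p**2 + 40p + 100 = (p**3 - p**2 - 3p + 135) + (10p**2 + 43p - 35)
  p**3 - p**2 - 3p + 135 = ((1/10)p - 53/100)(10p**2 + 43p - 35) + ((2329/100)p + 2329/20)
  10p**2 + 43p - 35 = ((1000/2329)p - 700/2329)((2329/100)p + 2329/20) + (0)
Last nonzero remainder: (2329/100)p + 2329/20. Dividing through by 2329/100 gives the monic gcd p + 5.

5 + p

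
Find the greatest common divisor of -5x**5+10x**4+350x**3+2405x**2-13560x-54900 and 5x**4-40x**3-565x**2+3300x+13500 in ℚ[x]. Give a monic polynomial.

Apply the Euclidean algorithm:
  -5x**5+10x**4+350x**3+2405x**2-13560x-54900 = (-x-6)(5x**4-40x**3-565x**2+3300x+13500) + (-455x**3+2315x**2+19740x+26100)
  5x**4-40x**3-565x**2+3300x+13500 = (-(1/91)x+265/8281)(-455x**3+2315x**2+19740x+26100) + (-(3495900/8281)x**2+(3495900/1183)x+104877000/8281)
  -455x**3+2315x**2+19740x+26100 = ((753571/699180)x+240149/116530)(-(3495900/8281)x**2+(3495900/1183)x+104877000/8281) + (0)
Last nonzero remainder: -(3495900/8281)x**2+(3495900/1183)x+104877000/8281. Dividing through by -3495900/8281 gives the monic gcd x**2-7x-30.

x**2-7x-30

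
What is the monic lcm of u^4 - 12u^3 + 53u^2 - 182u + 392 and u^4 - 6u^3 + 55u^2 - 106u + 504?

u^6 - 17u^5 + 149u^4 - 879u^3 + 3210u^2 - 8512u + 14112

Apply the Euclidean algorithm:
  u^4 - 12u^3 + 53u^2 - 182u + 392 = (u^4 - 6u^3 + 55u^2 - 106u + 504) + (-6u^3 - 2u^2 - 76u - 112)
  u^4 - 6u^3 + 55u^2 - 106u + 504 = (-(1/6)u + 19/18)(-6u^3 - 2u^2 - 76u - 112) + ((400/9)u^2 - (400/9)u + 5600/9)
  -6u^3 - 2u^2 - 76u - 112 = (-(27/200)u - 9/50)((400/9)u^2 - (400/9)u + 5600/9) + (0)
Last nonzero remainder: (400/9)u^2 - (400/9)u + 5600/9. Dividing through by 400/9 gives the monic gcd u^2 - u + 14.
Then lcm(f, g) = f·g / gcd(f, g); expanding and making the result monic gives the answer.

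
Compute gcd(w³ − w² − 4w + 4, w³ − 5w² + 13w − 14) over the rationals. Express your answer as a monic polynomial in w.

Repeated division with remainder:
  w³ − w² − 4w + 4 = (w³ − 5w² + 13w − 14) + (4w² − 17w + 18)
  w³ − 5w² + 13w − 14 = ((1/4)w − 3/16)(4w² − 17w + 18) + ((85/16)w − 85/8)
  4w² − 17w + 18 = ((64/85)w − 144/85)((85/16)w − 85/8) + (0)
Last nonzero remainder: (85/16)w − 85/8. Dividing through by 85/16 gives the monic gcd w − 2.

w − 2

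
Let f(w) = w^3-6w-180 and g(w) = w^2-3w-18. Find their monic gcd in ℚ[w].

Repeated division with remainder:
  w^3-6w-180 = (w+3)(w^2-3w-18) + (21w-126)
  w^2-3w-18 = ((1/21)w+1/7)(21w-126) + (0)
Last nonzero remainder: 21w-126. Dividing through by 21 gives the monic gcd w-6.

w-6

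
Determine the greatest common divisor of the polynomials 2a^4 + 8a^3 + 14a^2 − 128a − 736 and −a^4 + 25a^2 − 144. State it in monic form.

Repeated division with remainder:
  2a^4 + 8a^3 + 14a^2 − 128a − 736 = (−2)(−a^4 + 25a^2 − 144) + (8a^3 + 64a^2 − 128a − 1024)
  −a^4 + 25a^2 − 144 = (−(1/8)a + 1)(8a^3 + 64a^2 − 128a − 1024) + (−55a^2 + 880)
  8a^3 + 64a^2 − 128a − 1024 = (−(8/55)a − 64/55)(−55a^2 + 880) + (0)
Last nonzero remainder: −55a^2 + 880. Dividing through by −55 gives the monic gcd a^2 − 16.

a^2 − 16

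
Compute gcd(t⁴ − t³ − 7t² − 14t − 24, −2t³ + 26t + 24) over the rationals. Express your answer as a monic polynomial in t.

Euclidean algorithm in ℚ[t]:
  t⁴ − t³ − 7t² − 14t − 24 = (−(1/2)t + 1/2)(−2t³ + 26t + 24) + (6t² − 15t − 36)
  −2t³ + 26t + 24 = (−(1/3)t − 5/6)(6t² − 15t − 36) + ((3/2)t − 6)
  6t² − 15t − 36 = (4t + 6)((3/2)t − 6) + (0)
Last nonzero remainder: (3/2)t − 6. Dividing through by 3/2 gives the monic gcd t − 4.

t − 4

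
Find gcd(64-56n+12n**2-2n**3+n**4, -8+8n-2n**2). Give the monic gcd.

4-4n+n**2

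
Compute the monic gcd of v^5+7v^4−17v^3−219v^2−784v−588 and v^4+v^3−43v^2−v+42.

v^3+2v^2−41v−42

Apply the Euclidean algorithm:
  v^5+7v^4−17v^3−219v^2−784v−588 = (v+6)(v^4+v^3−43v^2−v+42) + (20v^3+40v^2−820v−840)
  v^4+v^3−43v^2−v+42 = ((1/20)v−1/20)(20v^3+40v^2−820v−840) + (0)
Last nonzero remainder: 20v^3+40v^2−820v−840. Dividing through by 20 gives the monic gcd v^3+2v^2−41v−42.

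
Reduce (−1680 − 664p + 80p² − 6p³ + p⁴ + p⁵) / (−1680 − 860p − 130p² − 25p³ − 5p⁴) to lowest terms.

(60 + 28p − 3p² − p³)/(60 + 35p + 5p²)

Apply the Euclidean algorithm:
  p⁵ + p⁴ − 6p³ + 80p² − 664p − 1680 = (−(1/5)p + 4/5)(−5p⁴ − 25p³ − 130p² − 860p − 1680) + (−12p³ + 12p² − 312p − 336)
  −5p⁴ − 25p³ − 130p² − 860p − 1680 = ((5/12)p + 5/2)(−12p³ + 12p² − 312p − 336) + (−30p² + 60p − 840)
  −12p³ + 12p² − 312p − 336 = ((2/5)p + 2/5)(−30p² + 60p − 840) + (0)
Last nonzero remainder: −30p² + 60p − 840. Dividing through by −30 gives the monic gcd p² − 2p + 28.
Cancel p² − 2p + 28 from numerator and denominator to get the reduced form.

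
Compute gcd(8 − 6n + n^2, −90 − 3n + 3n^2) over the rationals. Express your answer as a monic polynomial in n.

Apply the Euclidean algorithm:
  n^2 − 6n + 8 = (1/3)(3n^2 − 3n − 90) + (−5n + 38)
  3n^2 − 3n − 90 = (−(3/5)n − 99/25)(−5n + 38) + (1512/25)
  −5n + 38 = (−(125/1512)n + 475/756)(1512/25) + (0)
The last nonzero remainder is the constant 1512/25, so the polynomials are coprime and gcd = 1.

1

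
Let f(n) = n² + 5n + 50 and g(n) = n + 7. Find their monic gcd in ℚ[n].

1

Repeated division with remainder:
  n² + 5n + 50 = (n − 2)(n + 7) + (64)
  n + 7 = ((1/64)n + 7/64)(64) + (0)
The last nonzero remainder is the constant 64, so the polynomials are coprime and gcd = 1.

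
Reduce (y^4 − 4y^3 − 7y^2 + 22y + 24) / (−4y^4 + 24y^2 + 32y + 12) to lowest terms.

(−y^2 + 2y + 8)/(4y^2 + 8y + 4)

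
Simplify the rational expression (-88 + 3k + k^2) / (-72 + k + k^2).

Euclidean algorithm in ℚ[k]:
  k^2 + 3k - 88 = (k^2 + k - 72) + (2k - 16)
  k^2 + k - 72 = ((1/2)k + 9/2)(2k - 16) + (0)
Last nonzero remainder: 2k - 16. Dividing through by 2 gives the monic gcd k - 8.
Cancel k - 8 from numerator and denominator to get the reduced form.

(11 + k)/(9 + k)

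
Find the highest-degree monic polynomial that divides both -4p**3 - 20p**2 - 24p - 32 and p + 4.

p + 4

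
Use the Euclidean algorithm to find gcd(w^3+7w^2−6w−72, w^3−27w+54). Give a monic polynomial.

w^2+3w−18

Repeated division with remainder:
  w^3+7w^2−6w−72 = (w^3−27w+54) + (7w^2+21w−126)
  w^3−27w+54 = ((1/7)w−3/7)(7w^2+21w−126) + (0)
Last nonzero remainder: 7w^2+21w−126. Dividing through by 7 gives the monic gcd w^2+3w−18.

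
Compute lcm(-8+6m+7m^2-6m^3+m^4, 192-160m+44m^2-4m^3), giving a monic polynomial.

-96+128m+34m^2-115m^3+61m^4-13m^5+m^6

Euclidean algorithm in ℚ[m]:
  m^4-6m^3+7m^2+6m-8 = (-(1/4)m-5/4)(-4m^3+44m^2-160m+192) + (22m^2-146m+232)
  -4m^3+44m^2-160m+192 = (-(2/11)m+96/121)(22m^2-146m+232) + (-(240/121)m+960/121)
  22m^2-146m+232 = (-(1331/120)m+3509/120)(-(240/121)m+960/121) + (0)
Last nonzero remainder: -(240/121)m+960/121. Dividing through by -240/121 gives the monic gcd m-4.
Then lcm(f, g) = f·g / gcd(f, g); expanding and making the result monic gives the answer.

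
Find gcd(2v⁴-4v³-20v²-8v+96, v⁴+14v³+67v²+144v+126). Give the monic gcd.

Repeated division with remainder:
  2v⁴-4v³-20v²-8v+96 = (2)(v⁴+14v³+67v²+144v+126) + (-32v³-154v²-296v-156)
  v⁴+14v³+67v²+144v+126 = (-(1/32)v-147/512)(-32v³-154v²-296v-156) + ((3465/256)v²+(3465/64)v+10395/128)
  -32v³-154v²-296v-156 = (-(8192/3465)v-6656/3465)((3465/256)v²+(3465/64)v+10395/128) + (0)
Last nonzero remainder: (3465/256)v²+(3465/64)v+10395/128. Dividing through by 3465/256 gives the monic gcd v²+4v+6.

v²+4v+6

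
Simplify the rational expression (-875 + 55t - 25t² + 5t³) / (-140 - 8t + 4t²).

Repeated division with remainder:
  5t³ - 25t² + 55t - 875 = ((5/4)t - 15/4)(4t² - 8t - 140) + (200t - 1400)
  4t² - 8t - 140 = ((1/50)t + 1/10)(200t - 1400) + (0)
Last nonzero remainder: 200t - 1400. Dividing through by 200 gives the monic gcd t - 7.
Cancel t - 7 from numerator and denominator to get the reduced form.

(125 + 10t + 5t²)/(20 + 4t)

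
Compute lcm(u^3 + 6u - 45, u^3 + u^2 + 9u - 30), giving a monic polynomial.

Euclidean algorithm in ℚ[u]:
  u^3 + 6u - 45 = (u^3 + u^2 + 9u - 30) + (-u^2 - 3u - 15)
  u^3 + u^2 + 9u - 30 = (-u + 2)(-u^2 - 3u - 15) + (0)
Last nonzero remainder: -u^2 - 3u - 15. Dividing through by -1 gives the monic gcd u^2 + 3u + 15.
Then lcm(f, g) = f·g / gcd(f, g); expanding and making the result monic gives the answer.

u^4 - 2u^3 + 6u^2 - 57u + 90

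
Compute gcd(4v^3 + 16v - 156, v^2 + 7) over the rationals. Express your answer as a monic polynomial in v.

By polynomial division,
  4v^3 + 16v - 156 = (4v)(v^2 + 7) + (-12v - 156)
  v^2 + 7 = (-(1/12)v + 13/12)(-12v - 156) + (176)
  -12v - 156 = (-(3/44)v - 39/44)(176) + (0)
The last nonzero remainder is the constant 176, so the polynomials are coprime and gcd = 1.

1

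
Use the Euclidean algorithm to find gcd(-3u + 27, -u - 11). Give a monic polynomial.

Repeated division with remainder:
  -3u + 27 = (3)(-u - 11) + (60)
  -u - 11 = (-(1/60)u - 11/60)(60) + (0)
The last nonzero remainder is the constant 60, so the polynomials are coprime and gcd = 1.

1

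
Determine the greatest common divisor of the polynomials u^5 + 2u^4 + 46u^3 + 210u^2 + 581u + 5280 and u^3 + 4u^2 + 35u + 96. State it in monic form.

u^2 + u + 32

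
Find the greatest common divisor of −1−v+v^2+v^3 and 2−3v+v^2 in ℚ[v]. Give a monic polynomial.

Euclidean algorithm in ℚ[v]:
  v^3+v^2−v−1 = (v+4)(v^2−3v+2) + (9v−9)
  v^2−3v+2 = ((1/9)v−2/9)(9v−9) + (0)
Last nonzero remainder: 9v−9. Dividing through by 9 gives the monic gcd v−1.

−1+v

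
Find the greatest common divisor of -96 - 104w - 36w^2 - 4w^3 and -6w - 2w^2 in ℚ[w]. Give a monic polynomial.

Euclidean algorithm in ℚ[w]:
  -4w^3 - 36w^2 - 104w - 96 = (2w + 12)(-2w^2 - 6w) + (-32w - 96)
  -2w^2 - 6w = ((1/16)w)(-32w - 96) + (0)
Last nonzero remainder: -32w - 96. Dividing through by -32 gives the monic gcd w + 3.

3 + w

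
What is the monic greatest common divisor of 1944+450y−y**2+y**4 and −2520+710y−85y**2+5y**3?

By polynomial division,
  y**4−y**2+450y+1944 = ((1/5)y+17/5)(5y**3−85y**2+710y−2520) + (146y**2−1460y+10512)
  5y**3−85y**2+710y−2520 = ((5/146)y−35/146)(146y**2−1460y+10512) + (0)
Last nonzero remainder: 146y**2−1460y+10512. Dividing through by 146 gives the monic gcd y**2−10y+72.

72−10y+y**2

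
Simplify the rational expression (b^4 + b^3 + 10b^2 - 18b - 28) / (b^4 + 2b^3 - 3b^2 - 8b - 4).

(b^2 + 2b + 14)/(b^2 + 3b + 2)

Apply the Euclidean algorithm:
  b^4 + b^3 + 10b^2 - 18b - 28 = (b^4 + 2b^3 - 3b^2 - 8b - 4) + (-b^3 + 13b^2 - 10b - 24)
  b^4 + 2b^3 - 3b^2 - 8b - 4 = (-b - 15)(-b^3 + 13b^2 - 10b - 24) + (182b^2 - 182b - 364)
  -b^3 + 13b^2 - 10b - 24 = (-(1/182)b + 6/91)(182b^2 - 182b - 364) + (0)
Last nonzero remainder: 182b^2 - 182b - 364. Dividing through by 182 gives the monic gcd b^2 - b - 2.
Cancel b^2 - b - 2 from numerator and denominator to get the reduced form.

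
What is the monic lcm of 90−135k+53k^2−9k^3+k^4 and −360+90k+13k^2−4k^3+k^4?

360−450k+77k^2+17k^3−5k^4+k^5

By polynomial division,
  k^4−9k^3+53k^2−135k+90 = (k^4−4k^3+13k^2+90k−360) + (−5k^3+40k^2−225k+450)
  k^4−4k^3+13k^2+90k−360 = (−(1/5)k−4/5)(−5k^3+40k^2−225k+450) + (0)
Last nonzero remainder: −5k^3+40k^2−225k+450. Dividing through by −5 gives the monic gcd k^3−8k^2+45k−90.
Then lcm(f, g) = f·g / gcd(f, g); expanding and making the result monic gives the answer.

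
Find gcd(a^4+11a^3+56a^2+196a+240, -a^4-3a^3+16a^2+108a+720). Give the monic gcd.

Apply the Euclidean algorithm:
  a^4+11a^3+56a^2+196a+240 = (-1)(-a^4-3a^3+16a^2+108a+720) + (8a^3+72a^2+304a+960)
  -a^4-3a^3+16a^2+108a+720 = (-(1/8)a+3/4)(8a^3+72a^2+304a+960) + (0)
Last nonzero remainder: 8a^3+72a^2+304a+960. Dividing through by 8 gives the monic gcd a^3+9a^2+38a+120.

a^3+9a^2+38a+120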